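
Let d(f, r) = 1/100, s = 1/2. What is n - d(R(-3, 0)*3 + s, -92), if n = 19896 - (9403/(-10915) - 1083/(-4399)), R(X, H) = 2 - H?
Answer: 19106743877223/960301700 ≈ 19897.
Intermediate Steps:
s = 1/2 ≈ 0.50000
d(f, r) = 1/100
n = 955337674012/48015085 (n = 19896 - (9403*(-1/10915) - 1083*(-1/4399)) = 19896 - (-9403/10915 + 1083/4399) = 19896 - 1*(-29542852/48015085) = 19896 + 29542852/48015085 = 955337674012/48015085 ≈ 19897.)
n - d(R(-3, 0)*3 + s, -92) = 955337674012/48015085 - 1*1/100 = 955337674012/48015085 - 1/100 = 19106743877223/960301700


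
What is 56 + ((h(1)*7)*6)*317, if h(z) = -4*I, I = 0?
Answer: 56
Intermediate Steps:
h(z) = 0 (h(z) = -4*0 = 0)
56 + ((h(1)*7)*6)*317 = 56 + ((0*7)*6)*317 = 56 + (0*6)*317 = 56 + 0*317 = 56 + 0 = 56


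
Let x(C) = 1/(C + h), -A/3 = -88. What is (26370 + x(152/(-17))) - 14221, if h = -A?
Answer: 56371343/4640 ≈ 12149.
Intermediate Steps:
A = 264 (A = -3*(-88) = 264)
h = -264 (h = -1*264 = -264)
x(C) = 1/(-264 + C) (x(C) = 1/(C - 264) = 1/(-264 + C))
(26370 + x(152/(-17))) - 14221 = (26370 + 1/(-264 + 152/(-17))) - 14221 = (26370 + 1/(-264 + 152*(-1/17))) - 14221 = (26370 + 1/(-264 - 152/17)) - 14221 = (26370 + 1/(-4640/17)) - 14221 = (26370 - 17/4640) - 14221 = 122356783/4640 - 14221 = 56371343/4640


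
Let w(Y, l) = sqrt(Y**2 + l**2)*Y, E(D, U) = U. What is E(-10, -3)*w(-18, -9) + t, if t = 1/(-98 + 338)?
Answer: 1/240 + 486*sqrt(5) ≈ 1086.7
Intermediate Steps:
t = 1/240 ≈ 0.0041667
w(Y, l) = Y*sqrt(Y**2 + l**2)
E(-10, -3)*w(-18, -9) + t = -(-54)*sqrt((-18)**2 + (-9)**2) + 1/240 = -(-54)*sqrt(324 + 81) + 1/240 = -(-54)*sqrt(405) + 1/240 = -(-54)*9*sqrt(5) + 1/240 = -(-486)*sqrt(5) + 1/240 = 486*sqrt(5) + 1/240 = 1/240 + 486*sqrt(5)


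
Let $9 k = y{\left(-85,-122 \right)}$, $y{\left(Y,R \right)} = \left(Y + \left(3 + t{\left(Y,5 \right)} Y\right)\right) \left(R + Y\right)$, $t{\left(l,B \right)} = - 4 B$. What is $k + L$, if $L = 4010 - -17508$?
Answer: $-15696$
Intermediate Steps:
$y{\left(Y,R \right)} = \left(3 - 19 Y\right) \left(R + Y\right)$ ($y{\left(Y,R \right)} = \left(Y + \left(3 + \left(-4\right) 5 Y\right)\right) \left(R + Y\right) = \left(Y - \left(-3 + 20 Y\right)\right) \left(R + Y\right) = \left(3 - 19 Y\right) \left(R + Y\right)$)
$k = -37214$ ($k = \frac{- 19 \left(-85\right)^{2} + 3 \left(-122\right) + 3 \left(-85\right) - \left(-2318\right) \left(-85\right)}{9} = \frac{\left(-19\right) 7225 - 366 - 255 - 197030}{9} = \frac{-137275 - 366 - 255 - 197030}{9} = \frac{1}{9} \left(-334926\right) = -37214$)
$L = 21518$ ($L = 4010 + 17508 = 21518$)
$k + L = -37214 + 21518 = -15696$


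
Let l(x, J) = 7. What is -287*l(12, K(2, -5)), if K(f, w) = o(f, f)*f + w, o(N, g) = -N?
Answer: -2009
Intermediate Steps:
K(f, w) = w - f**2 (K(f, w) = (-f)*f + w = -f**2 + w = w - f**2)
-287*l(12, K(2, -5)) = -287*7 = -2009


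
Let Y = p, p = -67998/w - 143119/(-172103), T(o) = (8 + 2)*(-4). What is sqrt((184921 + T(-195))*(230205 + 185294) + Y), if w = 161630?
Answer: sqrt(303268302553889211331511956115)/1986929135 ≈ 2.7716e+5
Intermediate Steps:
T(o) = -40 (T(o) = 10*(-4) = -40)
p = 816404584/1986929135 (p = -67998/161630 - 143119/(-172103) = -67998*1/161630 - 143119*(-1/172103) = -4857/11545 + 143119/172103 = 816404584/1986929135 ≈ 0.41089)
Y = 816404584/1986929135 ≈ 0.41089
sqrt((184921 + T(-195))*(230205 + 185294) + Y) = sqrt((184921 - 40)*(230205 + 185294) + 816404584/1986929135) = sqrt(184881*415499 + 816404584/1986929135) = sqrt(76817870619 + 816404584/1986929135) = sqrt(152631665222367989149/1986929135) = sqrt(303268302553889211331511956115)/1986929135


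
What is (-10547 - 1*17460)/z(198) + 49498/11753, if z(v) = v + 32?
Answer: -13816597/117530 ≈ -117.56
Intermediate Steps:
z(v) = 32 + v
(-10547 - 1*17460)/z(198) + 49498/11753 = (-10547 - 1*17460)/(32 + 198) + 49498/11753 = (-10547 - 17460)/230 + 49498*(1/11753) = -28007*1/230 + 49498/11753 = -28007/230 + 49498/11753 = -13816597/117530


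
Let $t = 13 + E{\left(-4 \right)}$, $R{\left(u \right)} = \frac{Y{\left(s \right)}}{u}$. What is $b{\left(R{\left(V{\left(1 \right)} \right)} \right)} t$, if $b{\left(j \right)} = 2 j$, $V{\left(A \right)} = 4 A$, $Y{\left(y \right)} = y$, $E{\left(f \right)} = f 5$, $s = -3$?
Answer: $\frac{21}{2} \approx 10.5$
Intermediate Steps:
$E{\left(f \right)} = 5 f$
$R{\left(u \right)} = - \frac{3}{u}$
$t = -7$ ($t = 13 + 5 \left(-4\right) = 13 - 20 = -7$)
$b{\left(R{\left(V{\left(1 \right)} \right)} \right)} t = 2 \left(- \frac{3}{4 \cdot 1}\right) \left(-7\right) = 2 \left(- \frac{3}{4}\right) \left(-7\right) = \left(- \frac{3}{2}\right) \left(-7\right) = \frac{21}{2}$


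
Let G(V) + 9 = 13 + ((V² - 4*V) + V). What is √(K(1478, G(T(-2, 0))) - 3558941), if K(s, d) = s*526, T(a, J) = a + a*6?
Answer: 3*I*√309057 ≈ 1667.8*I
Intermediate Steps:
T(a, J) = 7*a (T(a, J) = a + 6*a = 7*a)
G(V) = 4 + V² - 3*V (G(V) = -9 + (13 + ((V² - 4*V) + V)) = -9 + (13 + (V² - 3*V)) = -9 + (13 + V² - 3*V) = 4 + V² - 3*V)
K(s, d) = 526*s
√(K(1478, G(T(-2, 0))) - 3558941) = √(526*1478 - 3558941) = √(777428 - 3558941) = √(-2781513) = 3*I*√309057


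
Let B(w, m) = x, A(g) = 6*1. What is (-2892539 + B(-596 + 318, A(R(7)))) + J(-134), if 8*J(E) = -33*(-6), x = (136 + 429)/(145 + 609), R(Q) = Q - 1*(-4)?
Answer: -4361910359/1508 ≈ -2.8925e+6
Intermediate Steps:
R(Q) = 4 + Q (R(Q) = Q + 4 = 4 + Q)
x = 565/754 ≈ 0.74934
A(g) = 6
J(E) = 99/4 (J(E) = (-33*(-6))/8 = (⅛)*198 = 99/4)
B(w, m) = 565/754
(-2892539 + B(-596 + 318, A(R(7)))) + J(-134) = (-2892539 + 565/754) + 99/4 = -2180973841/754 + 99/4 = -4361910359/1508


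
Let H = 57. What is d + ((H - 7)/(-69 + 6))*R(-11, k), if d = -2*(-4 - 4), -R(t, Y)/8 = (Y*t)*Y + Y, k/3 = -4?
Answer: -30352/3 ≈ -10117.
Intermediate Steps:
k = -12 (k = 3*(-4) = -12)
R(t, Y) = -8*Y - 8*t*Y**2 (R(t, Y) = -8*((Y*t)*Y + Y) = -8*(t*Y**2 + Y) = -8*(Y + t*Y**2) = -8*Y - 8*t*Y**2)
d = 16 (d = -2*(-8) = 16)
d + ((H - 7)/(-69 + 6))*R(-11, k) = 16 + ((57 - 7)/(-69 + 6))*(-8*(-12)*(1 - 12*(-11))) = 16 + (50/(-63))*(-8*(-12)*(1 + 132)) = 16 + (50*(-1/63))*(-8*(-12)*133) = 16 - 50/63*12768 = 16 - 30400/3 = -30352/3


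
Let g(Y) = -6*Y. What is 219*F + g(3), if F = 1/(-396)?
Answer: -2449/132 ≈ -18.553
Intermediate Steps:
F = -1/396 ≈ -0.0025253
219*F + g(3) = 219*(-1/396) - 6*3 = -73/132 - 18 = -2449/132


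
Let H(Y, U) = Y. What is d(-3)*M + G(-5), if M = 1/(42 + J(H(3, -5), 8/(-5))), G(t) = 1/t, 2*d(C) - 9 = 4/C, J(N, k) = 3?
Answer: -31/270 ≈ -0.11481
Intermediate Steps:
d(C) = 9/2 + 2/C (d(C) = 9/2 + (4/C)/2 = 9/2 + 2/C)
G(t) = 1/t
M = 1/45 (M = 1/(42 + 3) = 1/45 ≈ 0.022222)
d(-3)*M + G(-5) = (9/2 + 2/(-3))*(1/45) + 1/(-5) = (9/2 + 2*(-⅓))*(1/45) - ⅕ = (9/2 - ⅔)*(1/45) - ⅕ = (23/6)*(1/45) - ⅕ = 23/270 - ⅕ = -31/270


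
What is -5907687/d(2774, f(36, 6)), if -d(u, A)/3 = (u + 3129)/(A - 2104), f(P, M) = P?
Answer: -4072365572/5903 ≈ -6.8988e+5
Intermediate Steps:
d(u, A) = -3*(3129 + u)/(-2104 + A) (d(u, A) = -3*(u + 3129)/(A - 2104) = -3*(3129 + u)/(-2104 + A))
-5907687/d(2774, f(36, 6)) = -5907687*(-2104 + 36)/(3*(-3129 - 1*2774)) = -5907687*(-2068/(3*(-3129 - 2774))) = -5907687/(3*(-1/2068)*(-5903)) = -5907687/17709/2068 = -5907687*2068/17709 = -4072365572/5903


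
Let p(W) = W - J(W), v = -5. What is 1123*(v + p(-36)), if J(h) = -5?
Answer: -40428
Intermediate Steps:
p(W) = 5 + W (p(W) = W - 1*(-5) = W + 5 = 5 + W)
1123*(v + p(-36)) = 1123*(-5 + (5 - 36)) = 1123*(-5 - 31) = 1123*(-36) = -40428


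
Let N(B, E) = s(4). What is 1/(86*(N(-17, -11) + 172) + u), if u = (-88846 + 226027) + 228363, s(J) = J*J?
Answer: 1/381712 ≈ 2.6198e-6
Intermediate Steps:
s(J) = J²
N(B, E) = 16 (N(B, E) = 4² = 16)
u = 365544 (u = 137181 + 228363 = 365544)
1/(86*(N(-17, -11) + 172) + u) = 1/(86*(16 + 172) + 365544) = 1/(86*188 + 365544) = 1/(16168 + 365544) = 1/381712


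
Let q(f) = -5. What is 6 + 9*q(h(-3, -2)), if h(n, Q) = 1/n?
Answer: -39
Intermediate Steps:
h(n, Q) = 1/n
6 + 9*q(h(-3, -2)) = 6 + 9*(-5) = 6 - 45 = -39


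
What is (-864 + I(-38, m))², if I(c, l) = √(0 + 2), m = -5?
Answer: (864 - √2)² ≈ 7.4405e+5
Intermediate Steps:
I(c, l) = √2
(-864 + I(-38, m))² = (-864 + √2)²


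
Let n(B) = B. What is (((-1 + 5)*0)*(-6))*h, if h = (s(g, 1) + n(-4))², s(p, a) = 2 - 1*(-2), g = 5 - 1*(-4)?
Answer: 0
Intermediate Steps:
g = 9 (g = 5 + 4 = 9)
s(p, a) = 4 (s(p, a) = 2 + 2 = 4)
h = 0 (h = (4 - 4)² = 0² = 0)
(((-1 + 5)*0)*(-6))*h = (((-1 + 5)*0)*(-6))*0 = ((4*0)*(-6))*0 = (0*(-6))*0 = 0*0 = 0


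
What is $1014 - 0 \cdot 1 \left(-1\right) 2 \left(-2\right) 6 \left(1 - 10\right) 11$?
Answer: $1014$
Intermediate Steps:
$1014 - 0 \cdot 1 \left(-1\right) 2 \left(-2\right) 6 \left(1 - 10\right) 11 = 1014 - 0 \left(\left(-2\right) \left(-2\right)\right) 6 \left(1 - 10\right) 11 = 1014 - 0 \cdot 4 \cdot 6 \left(-9\right) 11 = 1014 - 0 \left(-54\right) 11 = 1014 - 0 \cdot 11 = 1014 - 0 = 1014 + 0 = 1014$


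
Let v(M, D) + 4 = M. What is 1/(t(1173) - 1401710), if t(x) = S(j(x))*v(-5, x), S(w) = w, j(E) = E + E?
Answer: -1/1422824 ≈ -7.0283e-7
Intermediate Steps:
v(M, D) = -4 + M
j(E) = 2*E
t(x) = -18*x (t(x) = (2*x)*(-4 - 5) = (2*x)*(-9) = -18*x)
1/(t(1173) - 1401710) = 1/(-18*1173 - 1401710) = 1/(-21114 - 1401710) = 1/(-1422824) = -1/1422824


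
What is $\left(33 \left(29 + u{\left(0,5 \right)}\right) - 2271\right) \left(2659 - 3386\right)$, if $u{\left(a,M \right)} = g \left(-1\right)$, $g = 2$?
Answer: $1003260$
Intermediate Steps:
$u{\left(a,M \right)} = -2$ ($u{\left(a,M \right)} = 2 \left(-1\right) = -2$)
$\left(33 \left(29 + u{\left(0,5 \right)}\right) - 2271\right) \left(2659 - 3386\right) = \left(33 \left(29 - 2\right) - 2271\right) \left(2659 - 3386\right) = \left(33 \cdot 27 - 2271\right) \left(-727\right) = \left(891 - 2271\right) \left(-727\right) = \left(-1380\right) \left(-727\right) = 1003260$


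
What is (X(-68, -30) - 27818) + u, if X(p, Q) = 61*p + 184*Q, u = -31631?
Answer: -69117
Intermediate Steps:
(X(-68, -30) - 27818) + u = ((61*(-68) + 184*(-30)) - 27818) - 31631 = ((-4148 - 5520) - 27818) - 31631 = (-9668 - 27818) - 31631 = -37486 - 31631 = -69117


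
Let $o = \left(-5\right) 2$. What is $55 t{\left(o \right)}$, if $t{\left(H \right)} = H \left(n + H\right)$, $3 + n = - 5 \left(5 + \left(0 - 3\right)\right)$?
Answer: $12650$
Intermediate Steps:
$n = -13$ ($n = -3 - 5 \left(5 + \left(0 - 3\right)\right) = -3 - 5 \left(5 - 3\right) = -3 - 10 = -13$)
$o = -10$
$t{\left(H \right)} = H \left(-13 + H\right)$
$55 t{\left(o \right)} = 55 \left(- 10 \left(-13 - 10\right)\right) = 55 \left(\left(-10\right) \left(-23\right)\right) = 55 \cdot 230 = 12650$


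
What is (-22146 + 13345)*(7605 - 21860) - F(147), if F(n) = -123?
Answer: 125458378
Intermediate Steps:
(-22146 + 13345)*(7605 - 21860) - F(147) = (-22146 + 13345)*(7605 - 21860) - 1*(-123) = -8801*(-14255) + 123 = 125458255 + 123 = 125458378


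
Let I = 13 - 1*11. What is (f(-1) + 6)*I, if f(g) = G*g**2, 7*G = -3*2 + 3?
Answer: 78/7 ≈ 11.143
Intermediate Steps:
I = 2 (I = 13 - 11 = 2)
G = -3/7 (G = (-3*2 + 3)/7 = (-6 + 3)/7 = (1/7)*(-3) = -3/7 ≈ -0.42857)
f(g) = -3*g**2/7
(f(-1) + 6)*I = (-3/7*(-1)**2 + 6)*2 = (-3/7*1 + 6)*2 = (-3/7 + 6)*2 = (39/7)*2 = 78/7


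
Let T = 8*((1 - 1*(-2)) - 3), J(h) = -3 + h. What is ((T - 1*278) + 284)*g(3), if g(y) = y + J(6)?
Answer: 36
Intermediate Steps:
T = 0 (T = 8*((1 + 2) - 3) = 8*(3 - 3) = 8*0 = 0)
g(y) = 3 + y (g(y) = y + (-3 + 6) = y + 3 = 3 + y)
((T - 1*278) + 284)*g(3) = ((0 - 1*278) + 284)*(3 + 3) = ((0 - 278) + 284)*6 = (-278 + 284)*6 = 6*6 = 36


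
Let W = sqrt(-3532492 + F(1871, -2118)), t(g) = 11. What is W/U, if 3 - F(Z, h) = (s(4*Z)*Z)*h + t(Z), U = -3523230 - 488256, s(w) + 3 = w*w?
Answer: -sqrt(221956194830334)/4011486 ≈ -3.7139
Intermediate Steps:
s(w) = -3 + w**2 (s(w) = -3 + w*w = -3 + w**2)
U = -4011486
F(Z, h) = -8 - Z*h*(-3 + 16*Z**2) (F(Z, h) = 3 - (((-3 + (4*Z)**2)*Z)*h + 11) = 3 - (((-3 + 16*Z**2)*Z)*h + 11) = 3 - ((Z*(-3 + 16*Z**2))*h + 11) = 3 - (Z*h*(-3 + 16*Z**2) + 11) = 3 - (11 + Z*h*(-3 + 16*Z**2)) = 3 + (-11 - Z*h*(-3 + 16*Z**2)) = -8 - Z*h*(-3 + 16*Z**2))
W = sqrt(221956194830334) (W = sqrt(-3532492 + (-8 - 1*1871*(-2118)*(-3 + 16*1871**2))) = sqrt(-3532492 + (-8 - 1*1871*(-2118)*(-3 + 16*3500641))) = sqrt(-3532492 + (-8 - 1*1871*(-2118)*(-3 + 56010256))) = sqrt(-3532492 + (-8 - 1*1871*(-2118)*56010253)) = sqrt(-3532492 + (-8 + 221956198362834)) = sqrt(-3532492 + 221956198362826) = sqrt(221956194830334) ≈ 1.4898e+7)
W/U = sqrt(221956194830334)/(-4011486) = sqrt(221956194830334)*(-1/4011486) = -sqrt(221956194830334)/4011486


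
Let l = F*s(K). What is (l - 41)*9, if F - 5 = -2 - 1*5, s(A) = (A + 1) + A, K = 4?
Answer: -531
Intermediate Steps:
s(A) = 1 + 2*A (s(A) = (1 + A) + A = 1 + 2*A)
F = -2 (F = 5 + (-2 - 1*5) = 5 + (-2 - 5) = 5 - 7 = -2)
l = -18 (l = -2*(1 + 2*4) = -2*(1 + 8) = -2*9 = -18)
(l - 41)*9 = (-18 - 41)*9 = -59*9 = -531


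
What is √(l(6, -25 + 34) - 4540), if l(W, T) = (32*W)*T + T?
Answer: I*√2803 ≈ 52.943*I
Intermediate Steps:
l(W, T) = T + 32*T*W (l(W, T) = 32*T*W + T = T + 32*T*W)
√(l(6, -25 + 34) - 4540) = √((-25 + 34)*(1 + 32*6) - 4540) = √(9*(1 + 192) - 4540) = √(9*193 - 4540) = √(1737 - 4540) = √(-2803) = I*√2803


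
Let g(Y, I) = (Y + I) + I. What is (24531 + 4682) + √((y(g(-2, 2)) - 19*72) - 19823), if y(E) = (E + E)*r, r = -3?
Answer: 29213 + I*√21203 ≈ 29213.0 + 145.61*I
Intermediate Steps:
g(Y, I) = Y + 2*I (g(Y, I) = (I + Y) + I = Y + 2*I)
y(E) = -6*E (y(E) = (E + E)*(-3) = (2*E)*(-3) = -6*E)
(24531 + 4682) + √((y(g(-2, 2)) - 19*72) - 19823) = (24531 + 4682) + √((-6*(-2 + 2*2) - 19*72) - 19823) = 29213 + √((-6*(-2 + 4) - 1368) - 19823) = 29213 + √((-6*2 - 1368) - 19823) = 29213 + √((-12 - 1368) - 19823) = 29213 + √(-1380 - 19823) = 29213 + √(-21203) = 29213 + I*√21203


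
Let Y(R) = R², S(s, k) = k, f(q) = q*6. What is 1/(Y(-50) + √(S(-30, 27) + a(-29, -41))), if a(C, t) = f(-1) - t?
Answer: 1250/3124969 - √62/6249938 ≈ 0.00039874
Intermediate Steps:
f(q) = 6*q
a(C, t) = -6 - t (a(C, t) = 6*(-1) - t = -6 - t)
1/(Y(-50) + √(S(-30, 27) + a(-29, -41))) = 1/((-50)² + √(27 + (-6 - 1*(-41)))) = 1/(2500 + √(27 + (-6 + 41))) = 1/(2500 + √(27 + 35)) = 1/(2500 + √62)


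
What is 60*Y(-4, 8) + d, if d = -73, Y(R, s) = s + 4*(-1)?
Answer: 167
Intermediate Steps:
Y(R, s) = -4 + s (Y(R, s) = s - 4 = -4 + s)
60*Y(-4, 8) + d = 60*(-4 + 8) - 73 = 60*4 - 73 = 240 - 73 = 167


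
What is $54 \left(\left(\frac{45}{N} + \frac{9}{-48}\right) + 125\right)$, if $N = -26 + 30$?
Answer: $\frac{58779}{8} \approx 7347.4$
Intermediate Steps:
$N = 4$
$54 \left(\left(\frac{45}{N} + \frac{9}{-48}\right) + 125\right) = 54 \left(\left(\frac{45}{4} + \frac{9}{-48}\right) + 125\right) = 54 \left(\left(45 \cdot \frac{1}{4} + 9 \left(- \frac{1}{48}\right)\right) + 125\right) = 54 \left(\left(\frac{45}{4} - \frac{3}{16}\right) + 125\right) = 54 \left(\frac{177}{16} + 125\right) = 54 \cdot \frac{2177}{16} = \frac{58779}{8}$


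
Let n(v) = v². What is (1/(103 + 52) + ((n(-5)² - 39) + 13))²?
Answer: 8620379716/24025 ≈ 3.5881e+5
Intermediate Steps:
(1/(103 + 52) + ((n(-5)² - 39) + 13))² = (1/(103 + 52) + ((((-5)²)² - 39) + 13))² = (1/155 + ((25² - 39) + 13))² = (1/155 + ((625 - 39) + 13))² = (1/155 + (586 + 13))² = (1/155 + 599)² = (92846/155)² = 8620379716/24025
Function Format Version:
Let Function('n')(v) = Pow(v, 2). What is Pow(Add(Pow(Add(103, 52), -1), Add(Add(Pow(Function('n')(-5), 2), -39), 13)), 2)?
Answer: Rational(8620379716, 24025) ≈ 3.5881e+5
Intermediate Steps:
Pow(Add(Pow(Add(103, 52), -1), Add(Add(Pow(Function('n')(-5), 2), -39), 13)), 2) = Pow(Add(Pow(Add(103, 52), -1), Add(Add(Pow(Pow(-5, 2), 2), -39), 13)), 2) = Pow(Add(Pow(155, -1), Add(Add(Pow(25, 2), -39), 13)), 2) = Pow(Add(Rational(1, 155), Add(Add(625, -39), 13)), 2) = Pow(Add(Rational(1, 155), Add(586, 13)), 2) = Pow(Add(Rational(1, 155), 599), 2) = Pow(Rational(92846, 155), 2) = Rational(8620379716, 24025)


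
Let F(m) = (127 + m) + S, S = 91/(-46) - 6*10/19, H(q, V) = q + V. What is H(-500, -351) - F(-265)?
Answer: -618673/874 ≈ -707.86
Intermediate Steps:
H(q, V) = V + q
S = -4489/874 (S = 91*(-1/46) - 60*1/19 = -91/46 - 60/19 = -4489/874 ≈ -5.1362)
F(m) = 106509/874 + m (F(m) = (127 + m) - 4489/874 = 106509/874 + m)
H(-500, -351) - F(-265) = (-351 - 500) - (106509/874 - 265) = -851 - 1*(-125101/874) = -851 + 125101/874 = -618673/874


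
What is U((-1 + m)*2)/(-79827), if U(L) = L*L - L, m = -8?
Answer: -114/26609 ≈ -0.0042843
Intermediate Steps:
U(L) = L² - L
U((-1 + m)*2)/(-79827) = (((-1 - 8)*2)*(-1 + (-1 - 8)*2))/(-79827) = ((-9*2)*(-1 - 9*2))*(-1/79827) = -18*(-1 - 18)*(-1/79827) = -18*(-19)*(-1/79827) = 342*(-1/79827) = -114/26609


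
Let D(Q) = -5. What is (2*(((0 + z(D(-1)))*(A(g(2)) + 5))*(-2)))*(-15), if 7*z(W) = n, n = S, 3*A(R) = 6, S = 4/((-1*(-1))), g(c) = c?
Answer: 240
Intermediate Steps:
S = 4 (S = 4/1 = 4*1 = 4)
A(R) = 2 (A(R) = (1/3)*6 = 2)
n = 4
z(W) = 4/7 (z(W) = (1/7)*4 = 4/7)
(2*(((0 + z(D(-1)))*(A(g(2)) + 5))*(-2)))*(-15) = (2*(((0 + 4/7)*(2 + 5))*(-2)))*(-15) = (2*(((4/7)*7)*(-2)))*(-15) = (2*(4*(-2)))*(-15) = (2*(-8))*(-15) = -16*(-15) = 240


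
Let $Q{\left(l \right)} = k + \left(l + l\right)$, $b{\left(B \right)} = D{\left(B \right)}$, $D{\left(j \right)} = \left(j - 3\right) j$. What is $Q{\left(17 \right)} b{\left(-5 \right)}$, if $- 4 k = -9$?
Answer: $1450$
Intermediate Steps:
$k = \frac{9}{4}$ ($k = \left(- \frac{1}{4}\right) \left(-9\right) = \frac{9}{4} \approx 2.25$)
$D{\left(j \right)} = j \left(-3 + j\right)$ ($D{\left(j \right)} = \left(-3 + j\right) j = j \left(-3 + j\right)$)
$b{\left(B \right)} = B \left(-3 + B\right)$
$Q{\left(l \right)} = \frac{9}{4} + 2 l$ ($Q{\left(l \right)} = \frac{9}{4} + \left(l + l\right) = \frac{9}{4} + 2 l$)
$Q{\left(17 \right)} b{\left(-5 \right)} = \left(\frac{9}{4} + 2 \cdot 17\right) \left(- 5 \left(-3 - 5\right)\right) = \left(\frac{9}{4} + 34\right) \left(\left(-5\right) \left(-8\right)\right) = \frac{145}{4} \cdot 40 = 1450$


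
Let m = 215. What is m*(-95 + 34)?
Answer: -13115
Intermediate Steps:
m*(-95 + 34) = 215*(-95 + 34) = 215*(-61) = -13115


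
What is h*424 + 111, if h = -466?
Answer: -197473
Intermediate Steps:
h*424 + 111 = -466*424 + 111 = -197584 + 111 = -197473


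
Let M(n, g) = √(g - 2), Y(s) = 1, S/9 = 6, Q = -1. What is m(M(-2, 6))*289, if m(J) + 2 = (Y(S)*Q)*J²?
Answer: -1734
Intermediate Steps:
S = 54 (S = 9*6 = 54)
M(n, g) = √(-2 + g)
m(J) = -2 - J² (m(J) = -2 + (1*(-1))*J² = -2 - J²)
m(M(-2, 6))*289 = (-2 - (√(-2 + 6))²)*289 = (-2 - (√4)²)*289 = (-2 - 1*2²)*289 = (-2 - 1*4)*289 = (-2 - 4)*289 = -6*289 = -1734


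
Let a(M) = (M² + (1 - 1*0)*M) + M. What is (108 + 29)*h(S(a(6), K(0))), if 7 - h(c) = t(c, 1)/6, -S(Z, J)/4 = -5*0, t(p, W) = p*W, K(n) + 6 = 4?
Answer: 959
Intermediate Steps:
K(n) = -2 (K(n) = -6 + 4 = -2)
a(M) = M² + 2*M (a(M) = (M² + (1 + 0)*M) + M = (M² + 1*M) + M = (M² + M) + M = (M + M²) + M = M² + 2*M)
t(p, W) = W*p
S(Z, J) = 0 (S(Z, J) = -(-20)*0 = -4*0 = 0)
h(c) = 7 - c/6 (h(c) = 7 - 1*c/6 = 7 - c/6)
(108 + 29)*h(S(a(6), K(0))) = (108 + 29)*(7 - ⅙*0) = 137*(7 + 0) = 137*7 = 959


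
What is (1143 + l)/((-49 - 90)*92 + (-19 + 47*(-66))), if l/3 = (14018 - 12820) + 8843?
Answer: -10422/5303 ≈ -1.9653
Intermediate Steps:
l = 30123 (l = 3*((14018 - 12820) + 8843) = 3*(1198 + 8843) = 3*10041 = 30123)
(1143 + l)/((-49 - 90)*92 + (-19 + 47*(-66))) = (1143 + 30123)/((-49 - 90)*92 + (-19 + 47*(-66))) = 31266/(-139*92 + (-19 - 3102)) = 31266/(-12788 - 3121) = 31266/(-15909) = 31266*(-1/15909) = -10422/5303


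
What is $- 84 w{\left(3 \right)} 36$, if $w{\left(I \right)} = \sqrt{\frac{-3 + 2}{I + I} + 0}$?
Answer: $- 504 i \sqrt{6} \approx - 1234.5 i$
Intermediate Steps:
$w{\left(I \right)} = \frac{\sqrt{2} \sqrt{- \frac{1}{I}}}{2}$ ($w{\left(I \right)} = \sqrt{- \frac{1}{2 I} + 0} = \sqrt{- \frac{1}{2 I}} = \frac{\sqrt{2} \sqrt{- \frac{1}{I}}}{2}$)
$- 84 w{\left(3 \right)} 36 = - 84 \frac{\sqrt{2} \sqrt{- \frac{1}{3}}}{2} \cdot 36 = - 84 \frac{\sqrt{2} \frac{i \sqrt{3}}{3}}{2} \cdot 36 = - 84 \frac{i \sqrt{6}}{6} \cdot 36 = - 14 i \sqrt{6} \cdot 36 = - 504 i \sqrt{6}$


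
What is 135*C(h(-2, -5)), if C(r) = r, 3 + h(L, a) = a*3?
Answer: -2430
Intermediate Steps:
h(L, a) = -3 + 3*a (h(L, a) = -3 + a*3 = -3 + 3*a)
135*C(h(-2, -5)) = 135*(-3 + 3*(-5)) = 135*(-3 - 15) = 135*(-18) = -2430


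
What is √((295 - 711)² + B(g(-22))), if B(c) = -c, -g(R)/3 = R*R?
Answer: 2*√43627 ≈ 417.74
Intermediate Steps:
g(R) = -3*R² (g(R) = -3*R*R = -3*R²)
√((295 - 711)² + B(g(-22))) = √((295 - 711)² - (-3)*(-22)²) = √((-416)² - (-3)*484) = √(173056 - 1*(-1452)) = √(173056 + 1452) = √174508 = 2*√43627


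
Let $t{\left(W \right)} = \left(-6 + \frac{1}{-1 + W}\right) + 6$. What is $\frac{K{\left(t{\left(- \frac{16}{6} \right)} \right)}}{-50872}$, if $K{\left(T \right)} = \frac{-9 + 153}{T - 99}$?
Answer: $\frac{33}{1157338} \approx 2.8514 \cdot 10^{-5}$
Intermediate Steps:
$t{\left(W \right)} = \frac{1}{-1 + W}$
$K{\left(T \right)} = \frac{144}{-99 + T}$
$\frac{K{\left(t{\left(- \frac{16}{6} \right)} \right)}}{-50872} = \frac{144 \frac{1}{-99 + \frac{1}{-1 - \frac{16}{6}}}}{-50872} = \frac{144}{-99 + \frac{1}{-1 - \frac{8}{3}}} \left(- \frac{1}{50872}\right) = \frac{144}{-99 + \frac{1}{- \frac{11}{3}}} \left(- \frac{1}{50872}\right) = \frac{144}{-99 - \frac{3}{11}} \left(- \frac{1}{50872}\right) = \frac{144}{- \frac{1092}{11}} \left(- \frac{1}{50872}\right) = 144 \left(- \frac{11}{1092}\right) \left(- \frac{1}{50872}\right) = \left(- \frac{132}{91}\right) \left(- \frac{1}{50872}\right) = \frac{33}{1157338}$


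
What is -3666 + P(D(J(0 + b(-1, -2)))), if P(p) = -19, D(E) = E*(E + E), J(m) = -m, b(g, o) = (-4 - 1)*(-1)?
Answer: -3685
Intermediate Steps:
b(g, o) = 5 (b(g, o) = -5*(-1) = 5)
D(E) = 2*E**2 (D(E) = E*(2*E) = 2*E**2)
-3666 + P(D(J(0 + b(-1, -2)))) = -3666 - 19 = -3685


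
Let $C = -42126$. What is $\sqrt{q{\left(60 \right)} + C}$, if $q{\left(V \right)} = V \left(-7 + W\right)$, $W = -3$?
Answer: $i \sqrt{42726} \approx 206.7 i$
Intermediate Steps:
$q{\left(V \right)} = - 10 V$ ($q{\left(V \right)} = V \left(-7 - 3\right) = V \left(-10\right) = - 10 V$)
$\sqrt{q{\left(60 \right)} + C} = \sqrt{\left(-10\right) 60 - 42126} = \sqrt{-600 - 42126} = \sqrt{-42726} = i \sqrt{42726}$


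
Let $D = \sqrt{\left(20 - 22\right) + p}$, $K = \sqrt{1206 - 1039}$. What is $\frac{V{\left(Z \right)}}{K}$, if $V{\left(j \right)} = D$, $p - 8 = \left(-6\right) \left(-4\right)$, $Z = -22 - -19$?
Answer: $\frac{\sqrt{5010}}{167} \approx 0.42384$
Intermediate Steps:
$Z = -3$ ($Z = -22 + 19 = -3$)
$p = 32$ ($p = 8 - -24 = 8 + 24 = 32$)
$K = \sqrt{167} \approx 12.923$
$D = \sqrt{30}$ ($D = \sqrt{\left(20 - 22\right) + 32} = \sqrt{-2 + 32} = \sqrt{30} \approx 5.4772$)
$V{\left(j \right)} = \sqrt{30}$
$\frac{V{\left(Z \right)}}{K} = \frac{\sqrt{30}}{\sqrt{167}} = \sqrt{30} \frac{\sqrt{167}}{167} = \frac{\sqrt{5010}}{167}$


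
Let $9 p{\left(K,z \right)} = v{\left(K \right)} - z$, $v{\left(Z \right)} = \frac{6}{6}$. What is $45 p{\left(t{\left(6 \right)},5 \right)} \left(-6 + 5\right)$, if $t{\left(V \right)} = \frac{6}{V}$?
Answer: $20$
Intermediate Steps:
$v{\left(Z \right)} = 1$ ($v{\left(Z \right)} = 6 \cdot \frac{1}{6} = 1$)
$p{\left(K,z \right)} = \frac{1}{9} - \frac{z}{9}$ ($p{\left(K,z \right)} = \frac{1 - z}{9} = \frac{1}{9} - \frac{z}{9}$)
$45 p{\left(t{\left(6 \right)},5 \right)} \left(-6 + 5\right) = 45 \left(\frac{1}{9} - \frac{5}{9}\right) \left(-6 + 5\right) = 45 \left(\frac{1}{9} - \frac{5}{9}\right) \left(-1\right) = 45 \left(- \frac{4}{9}\right) \left(-1\right) = \left(-20\right) \left(-1\right) = 20$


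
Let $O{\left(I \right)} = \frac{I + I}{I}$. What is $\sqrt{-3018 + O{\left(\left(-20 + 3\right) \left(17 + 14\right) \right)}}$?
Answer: $2 i \sqrt{754} \approx 54.918 i$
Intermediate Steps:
$O{\left(I \right)} = 2$ ($O{\left(I \right)} = \frac{2 I}{I} = 2$)
$\sqrt{-3018 + O{\left(\left(-20 + 3\right) \left(17 + 14\right) \right)}} = \sqrt{-3018 + 2} = \sqrt{-3016} = 2 i \sqrt{754}$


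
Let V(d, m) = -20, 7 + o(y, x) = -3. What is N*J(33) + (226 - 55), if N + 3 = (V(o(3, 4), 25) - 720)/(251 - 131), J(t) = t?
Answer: -263/2 ≈ -131.50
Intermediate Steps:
o(y, x) = -10 (o(y, x) = -7 - 3 = -10)
N = -55/6 (N = -3 + (-20 - 720)/(251 - 131) = -3 - 740/120 = -3 - 740*1/120 = -3 - 37/6 = -55/6 ≈ -9.1667)
N*J(33) + (226 - 55) = -55/6*33 + (226 - 55) = -605/2 + 171 = -263/2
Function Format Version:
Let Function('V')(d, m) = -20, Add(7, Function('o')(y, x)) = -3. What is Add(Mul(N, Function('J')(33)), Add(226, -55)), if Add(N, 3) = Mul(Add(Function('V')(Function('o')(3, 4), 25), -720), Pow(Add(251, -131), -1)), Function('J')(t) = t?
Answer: Rational(-263, 2) ≈ -131.50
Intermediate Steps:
Function('o')(y, x) = -10 (Function('o')(y, x) = Add(-7, -3) = -10)
N = Rational(-55, 6) (N = Add(-3, Mul(Add(-20, -720), Pow(Add(251, -131), -1))) = Add(-3, Mul(-740, Pow(120, -1))) = Add(-3, Mul(-740, Rational(1, 120))) = Add(-3, Rational(-37, 6)) = Rational(-55, 6) ≈ -9.1667)
Add(Mul(N, Function('J')(33)), Add(226, -55)) = Add(Mul(Rational(-55, 6), 33), Add(226, -55)) = Add(Rational(-605, 2), 171) = Rational(-263, 2)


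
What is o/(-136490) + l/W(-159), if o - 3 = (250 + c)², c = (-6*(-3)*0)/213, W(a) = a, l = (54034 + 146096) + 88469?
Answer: -39400815487/21701910 ≈ -1815.5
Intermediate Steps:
l = 288599 (l = 200130 + 88469 = 288599)
c = 0 (c = (18*0)*(1/213) = 0*(1/213) = 0)
o = 62503 (o = 3 + (250 + 0)² = 3 + 250² = 3 + 62500 = 62503)
o/(-136490) + l/W(-159) = 62503/(-136490) + 288599/(-159) = 62503*(-1/136490) + 288599*(-1/159) = -62503/136490 - 288599/159 = -39400815487/21701910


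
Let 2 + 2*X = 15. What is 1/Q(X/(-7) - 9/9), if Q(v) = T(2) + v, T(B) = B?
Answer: 14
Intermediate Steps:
X = 13/2 (X = -1 + (1/2)*15 = -1 + 15/2 = 13/2 ≈ 6.5000)
Q(v) = 2 + v
1/Q(X/(-7) - 9/9) = 1/(2 + ((13/2)/(-7) - 9/9)) = 1/(2 + ((13/2)*(-1/7) - 9*1/9)) = 1/(2 + (-13/14 - 1)) = 1/(2 - 27/14) = 1/(1/14) = 14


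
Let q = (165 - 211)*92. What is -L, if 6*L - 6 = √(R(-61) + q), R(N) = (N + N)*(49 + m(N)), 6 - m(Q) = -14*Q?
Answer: -1 - √93246/6 ≈ -51.894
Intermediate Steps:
m(Q) = 6 + 14*Q (m(Q) = 6 - (-14)*Q = 6 + 14*Q)
q = -4232 (q = -46*92 = -4232)
R(N) = 2*N*(55 + 14*N) (R(N) = (N + N)*(49 + (6 + 14*N)) = (2*N)*(55 + 14*N) = 2*N*(55 + 14*N))
L = 1 + √93246/6 (L = 1 + √(2*(-61)*(55 + 14*(-61)) - 4232)/6 = 1 + √(2*(-61)*(55 - 854) - 4232)/6 = 1 + √(2*(-61)*(-799) - 4232)/6 = 1 + √(97478 - 4232)/6 = 1 + √93246/6 ≈ 51.894)
-L = -(1 + √93246/6) = -1 - √93246/6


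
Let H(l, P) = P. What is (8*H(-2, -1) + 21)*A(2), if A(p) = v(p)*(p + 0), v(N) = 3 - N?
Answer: 26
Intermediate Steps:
A(p) = p*(3 - p) (A(p) = (3 - p)*(p + 0) = (3 - p)*p = p*(3 - p))
(8*H(-2, -1) + 21)*A(2) = (8*(-1) + 21)*(2*(3 - 1*2)) = (-8 + 21)*(2*(3 - 2)) = 13*(2*1) = 13*2 = 26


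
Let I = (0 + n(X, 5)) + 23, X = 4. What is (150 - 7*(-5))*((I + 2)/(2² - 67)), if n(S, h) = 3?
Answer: -740/9 ≈ -82.222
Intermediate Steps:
I = 26 (I = (0 + 3) + 23 = 3 + 23 = 26)
(150 - 7*(-5))*((I + 2)/(2² - 67)) = (150 - 7*(-5))*((26 + 2)/(2² - 67)) = (150 + 35)*(28/(4 - 67)) = 185*(28/(-63)) = 185*(28*(-1/63)) = 185*(-4/9) = -740/9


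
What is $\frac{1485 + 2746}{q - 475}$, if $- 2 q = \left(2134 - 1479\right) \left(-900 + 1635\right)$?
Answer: $- \frac{8462}{482375} \approx -0.017542$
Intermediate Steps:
$q = - \frac{481425}{2}$ ($q = - \frac{\left(2134 - 1479\right) \left(-900 + 1635\right)}{2} = - \frac{655 \cdot 735}{2} = \left(- \frac{1}{2}\right) 481425 = - \frac{481425}{2} \approx -2.4071 \cdot 10^{5}$)
$\frac{1485 + 2746}{q - 475} = \frac{1485 + 2746}{- \frac{481425}{2} - 475} = \frac{4231}{- \frac{482375}{2}} = 4231 \left(- \frac{2}{482375}\right) = - \frac{8462}{482375}$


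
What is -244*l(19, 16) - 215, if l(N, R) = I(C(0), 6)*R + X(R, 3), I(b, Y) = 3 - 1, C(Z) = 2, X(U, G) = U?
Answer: -11927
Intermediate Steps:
I(b, Y) = 2
l(N, R) = 3*R (l(N, R) = 2*R + R = 3*R)
-244*l(19, 16) - 215 = -732*16 - 215 = -244*48 - 215 = -11712 - 215 = -11927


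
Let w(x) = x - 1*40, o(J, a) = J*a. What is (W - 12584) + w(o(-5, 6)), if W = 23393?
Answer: 10739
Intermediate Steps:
w(x) = -40 + x (w(x) = x - 40 = -40 + x)
(W - 12584) + w(o(-5, 6)) = (23393 - 12584) + (-40 - 5*6) = 10809 + (-40 - 30) = 10809 - 70 = 10739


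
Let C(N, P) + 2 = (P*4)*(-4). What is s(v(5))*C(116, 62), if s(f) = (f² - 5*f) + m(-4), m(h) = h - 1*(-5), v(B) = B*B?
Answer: -497994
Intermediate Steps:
v(B) = B²
m(h) = 5 + h (m(h) = h + 5 = 5 + h)
s(f) = 1 + f² - 5*f (s(f) = (f² - 5*f) + (5 - 4) = (f² - 5*f) + 1 = 1 + f² - 5*f)
C(N, P) = -2 - 16*P (C(N, P) = -2 + (P*4)*(-4) = -2 + (4*P)*(-4) = -2 - 16*P)
s(v(5))*C(116, 62) = (1 + (5²)² - 5*5²)*(-2 - 16*62) = (1 + 25² - 5*25)*(-2 - 992) = (1 + 625 - 125)*(-994) = 501*(-994) = -497994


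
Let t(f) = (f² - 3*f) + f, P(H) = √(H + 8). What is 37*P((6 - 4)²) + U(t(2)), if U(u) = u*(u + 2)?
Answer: 74*√3 ≈ 128.17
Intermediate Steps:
P(H) = √(8 + H)
t(f) = f² - 2*f
U(u) = u*(2 + u)
37*P((6 - 4)²) + U(t(2)) = 37*√(8 + (6 - 4)²) + (2*(-2 + 2))*(2 + 2*(-2 + 2)) = 37*√(8 + 2²) + (2*0)*(2 + 2*0) = 37*√(8 + 4) + 0*(2 + 0) = 37*√12 + 0*2 = 37*(2*√3) + 0 = 74*√3 + 0 = 74*√3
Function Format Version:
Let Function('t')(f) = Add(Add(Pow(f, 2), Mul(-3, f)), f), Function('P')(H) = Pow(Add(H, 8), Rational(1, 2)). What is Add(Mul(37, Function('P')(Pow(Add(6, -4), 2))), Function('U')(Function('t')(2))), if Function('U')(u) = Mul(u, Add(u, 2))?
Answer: Mul(74, Pow(3, Rational(1, 2))) ≈ 128.17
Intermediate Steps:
Function('P')(H) = Pow(Add(8, H), Rational(1, 2))
Function('t')(f) = Add(Pow(f, 2), Mul(-2, f))
Function('U')(u) = Mul(u, Add(2, u))
Add(Mul(37, Function('P')(Pow(Add(6, -4), 2))), Function('U')(Function('t')(2))) = Add(Mul(37, Pow(Add(8, Pow(Add(6, -4), 2)), Rational(1, 2))), Mul(Mul(2, Add(-2, 2)), Add(2, Mul(2, Add(-2, 2))))) = Add(Mul(37, Pow(Add(8, Pow(2, 2)), Rational(1, 2))), Mul(Mul(2, 0), Add(2, Mul(2, 0)))) = Add(Mul(37, Pow(Add(8, 4), Rational(1, 2))), Mul(0, Add(2, 0))) = Add(Mul(37, Pow(12, Rational(1, 2))), Mul(0, 2)) = Add(Mul(37, Mul(2, Pow(3, Rational(1, 2)))), 0) = Add(Mul(74, Pow(3, Rational(1, 2))), 0) = Mul(74, Pow(3, Rational(1, 2)))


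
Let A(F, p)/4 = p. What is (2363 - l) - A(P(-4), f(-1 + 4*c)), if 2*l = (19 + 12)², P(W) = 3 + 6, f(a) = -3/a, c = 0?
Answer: 3741/2 ≈ 1870.5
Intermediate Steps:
P(W) = 9
A(F, p) = 4*p
l = 961/2 (l = (19 + 12)²/2 = (½)*31² = (½)*961 = 961/2 ≈ 480.50)
(2363 - l) - A(P(-4), f(-1 + 4*c)) = (2363 - 1*961/2) - 4*(-3/(-1 + 4*0)) = (2363 - 961/2) - 4*(-3/(-1 + 0)) = 3765/2 - 4*(-3/(-1)) = 3765/2 - 4*(-3*(-1)) = 3765/2 - 4*3 = 3765/2 - 1*12 = 3765/2 - 12 = 3741/2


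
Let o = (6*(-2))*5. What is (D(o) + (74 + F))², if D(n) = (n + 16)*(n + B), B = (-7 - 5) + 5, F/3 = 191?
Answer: 12924025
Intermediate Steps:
F = 573 (F = 3*191 = 573)
B = -7 (B = -12 + 5 = -7)
o = -60 (o = -12*5 = -60)
D(n) = (-7 + n)*(16 + n) (D(n) = (n + 16)*(n - 7) = (16 + n)*(-7 + n) = (-7 + n)*(16 + n))
(D(o) + (74 + F))² = ((-112 + (-60)² + 9*(-60)) + (74 + 573))² = ((-112 + 3600 - 540) + 647)² = (2948 + 647)² = 3595² = 12924025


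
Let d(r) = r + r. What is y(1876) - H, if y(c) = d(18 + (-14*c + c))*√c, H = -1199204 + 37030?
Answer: 1162174 - 97480*√469 ≈ -9.4889e+5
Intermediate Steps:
H = -1162174
d(r) = 2*r
y(c) = √c*(36 - 26*c) (y(c) = (2*(18 + (-14*c + c)))*√c = (2*(18 - 13*c))*√c = (36 - 26*c)*√c = √c*(36 - 26*c))
y(1876) - H = √1876*(36 - 26*1876) - 1*(-1162174) = (2*√469)*(36 - 48776) + 1162174 = (2*√469)*(-48740) + 1162174 = -97480*√469 + 1162174 = 1162174 - 97480*√469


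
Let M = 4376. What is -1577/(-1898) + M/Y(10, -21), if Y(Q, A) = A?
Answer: -8272531/39858 ≈ -207.55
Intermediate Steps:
-1577/(-1898) + M/Y(10, -21) = -1577/(-1898) + 4376/(-21) = -1577*(-1/1898) + 4376*(-1/21) = 1577/1898 - 4376/21 = -8272531/39858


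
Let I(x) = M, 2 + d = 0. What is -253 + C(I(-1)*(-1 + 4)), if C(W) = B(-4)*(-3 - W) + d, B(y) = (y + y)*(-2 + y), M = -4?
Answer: 177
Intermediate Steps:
d = -2 (d = -2 + 0 = -2)
I(x) = -4
B(y) = 2*y*(-2 + y) (B(y) = (2*y)*(-2 + y) = 2*y*(-2 + y))
C(W) = -146 - 48*W (C(W) = (2*(-4)*(-2 - 4))*(-3 - W) - 2 = (2*(-4)*(-6))*(-3 - W) - 2 = 48*(-3 - W) - 2 = (-144 - 48*W) - 2 = -146 - 48*W)
-253 + C(I(-1)*(-1 + 4)) = -253 + (-146 - (-192)*(-1 + 4)) = -253 + (-146 - (-192)*3) = -253 + (-146 - 48*(-12)) = -253 + (-146 + 576) = -253 + 430 = 177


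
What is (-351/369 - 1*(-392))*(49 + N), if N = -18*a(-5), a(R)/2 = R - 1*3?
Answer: 5403121/41 ≈ 1.3178e+5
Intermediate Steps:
a(R) = -6 + 2*R (a(R) = 2*(R - 1*3) = 2*(R - 3) = 2*(-3 + R) = -6 + 2*R)
N = 288 (N = -18*(-6 + 2*(-5)) = -18*(-6 - 10) = -18*(-16) = 288)
(-351/369 - 1*(-392))*(49 + N) = (-351/369 - 1*(-392))*(49 + 288) = (-351*1/369 + 392)*337 = (-39/41 + 392)*337 = (16033/41)*337 = 5403121/41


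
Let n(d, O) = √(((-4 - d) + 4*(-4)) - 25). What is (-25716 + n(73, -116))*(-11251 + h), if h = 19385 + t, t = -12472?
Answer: 111556008 - 4338*I*√118 ≈ 1.1156e+8 - 47123.0*I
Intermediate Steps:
h = 6913 (h = 19385 - 12472 = 6913)
n(d, O) = √(-45 - d) (n(d, O) = √(((-4 - d) - 16) - 25) = √((-20 - d) - 25) = √(-45 - d))
(-25716 + n(73, -116))*(-11251 + h) = (-25716 + √(-45 - 1*73))*(-11251 + 6913) = (-25716 + √(-45 - 73))*(-4338) = (-25716 + √(-118))*(-4338) = (-25716 + I*√118)*(-4338) = 111556008 - 4338*I*√118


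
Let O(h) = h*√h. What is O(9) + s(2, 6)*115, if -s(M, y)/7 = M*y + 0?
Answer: -9633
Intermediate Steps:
s(M, y) = -7*M*y (s(M, y) = -7*(M*y + 0) = -7*M*y)
O(h) = h^(3/2)
O(9) + s(2, 6)*115 = 9^(3/2) - 7*2*6*115 = 27 - 84*115 = 27 - 9660 = -9633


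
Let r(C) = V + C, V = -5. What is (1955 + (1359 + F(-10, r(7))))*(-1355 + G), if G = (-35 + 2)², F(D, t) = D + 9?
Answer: -881258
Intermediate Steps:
r(C) = -5 + C
F(D, t) = 9 + D
G = 1089 (G = (-33)² = 1089)
(1955 + (1359 + F(-10, r(7))))*(-1355 + G) = (1955 + (1359 + (9 - 10)))*(-1355 + 1089) = (1955 + (1359 - 1))*(-266) = (1955 + 1358)*(-266) = 3313*(-266) = -881258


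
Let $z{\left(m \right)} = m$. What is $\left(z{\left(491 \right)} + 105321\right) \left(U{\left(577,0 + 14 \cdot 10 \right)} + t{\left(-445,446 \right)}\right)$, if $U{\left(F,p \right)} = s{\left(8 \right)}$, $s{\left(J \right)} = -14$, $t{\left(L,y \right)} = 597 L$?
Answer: $-28112026348$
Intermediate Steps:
$U{\left(F,p \right)} = -14$
$\left(z{\left(491 \right)} + 105321\right) \left(U{\left(577,0 + 14 \cdot 10 \right)} + t{\left(-445,446 \right)}\right) = \left(491 + 105321\right) \left(-14 + 597 \left(-445\right)\right) = 105812 \left(-14 - 265665\right) = 105812 \left(-265679\right) = -28112026348$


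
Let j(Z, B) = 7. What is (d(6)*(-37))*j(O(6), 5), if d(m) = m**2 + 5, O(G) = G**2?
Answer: -10619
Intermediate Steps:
d(m) = 5 + m**2
(d(6)*(-37))*j(O(6), 5) = ((5 + 6**2)*(-37))*7 = ((5 + 36)*(-37))*7 = (41*(-37))*7 = -1517*7 = -10619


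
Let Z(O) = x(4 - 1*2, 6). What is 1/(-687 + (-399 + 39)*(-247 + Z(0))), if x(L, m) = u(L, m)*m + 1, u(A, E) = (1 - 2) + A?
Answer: 1/85713 ≈ 1.1667e-5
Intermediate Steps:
u(A, E) = -1 + A
x(L, m) = 1 + m*(-1 + L) (x(L, m) = (-1 + L)*m + 1 = m*(-1 + L) + 1 = 1 + m*(-1 + L))
Z(O) = 7 (Z(O) = 1 + 6*(-1 + (4 - 1*2)) = 1 + 6*(-1 + (4 - 2)) = 1 + 6*(-1 + 2) = 1 + 6*1 = 1 + 6 = 7)
1/(-687 + (-399 + 39)*(-247 + Z(0))) = 1/(-687 + (-399 + 39)*(-247 + 7)) = 1/(-687 - 360*(-240)) = 1/(-687 + 86400) = 1/85713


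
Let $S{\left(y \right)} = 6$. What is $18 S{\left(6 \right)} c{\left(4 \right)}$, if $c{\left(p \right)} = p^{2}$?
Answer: $1728$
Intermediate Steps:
$18 S{\left(6 \right)} c{\left(4 \right)} = 18 \cdot 6 \cdot 4^{2} = 108 \cdot 16 = 1728$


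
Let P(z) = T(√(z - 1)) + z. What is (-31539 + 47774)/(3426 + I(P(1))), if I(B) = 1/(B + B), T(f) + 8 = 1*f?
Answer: 227290/47963 ≈ 4.7389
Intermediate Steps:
T(f) = -8 + f (T(f) = -8 + 1*f = -8 + f)
P(z) = -8 + z + √(-1 + z) (P(z) = (-8 + √(z - 1)) + z = (-8 + √(-1 + z)) + z = -8 + z + √(-1 + z))
I(B) = 1/(2*B)
(-31539 + 47774)/(3426 + I(P(1))) = (-31539 + 47774)/(3426 + 1/(2*(-8 + 1 + √(-1 + 1)))) = 16235/(3426 + 1/(2*(-8 + 1 + √0))) = 16235/(3426 + 1/(2*(-8 + 1 + 0))) = 16235/(3426 + (½)/(-7)) = 16235/(3426 + (½)*(-⅐)) = 16235/(3426 - 1/14) = 16235/(47963/14) = 16235*(14/47963) = 227290/47963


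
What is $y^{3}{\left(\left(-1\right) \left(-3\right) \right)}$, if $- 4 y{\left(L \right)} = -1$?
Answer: $\frac{1}{64} \approx 0.015625$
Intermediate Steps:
$y{\left(L \right)} = \frac{1}{4}$ ($y{\left(L \right)} = \left(- \frac{1}{4}\right) \left(-1\right) = \frac{1}{4}$)
$y^{3}{\left(\left(-1\right) \left(-3\right) \right)} = \left(\frac{1}{4}\right)^{3} = \frac{1}{64}$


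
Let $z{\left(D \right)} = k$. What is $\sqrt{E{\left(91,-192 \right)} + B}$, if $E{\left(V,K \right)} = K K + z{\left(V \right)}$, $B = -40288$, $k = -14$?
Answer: $3 i \sqrt{382} \approx 58.634 i$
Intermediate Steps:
$z{\left(D \right)} = -14$
$E{\left(V,K \right)} = -14 + K^{2}$ ($E{\left(V,K \right)} = K K - 14 = K^{2} - 14 = -14 + K^{2}$)
$\sqrt{E{\left(91,-192 \right)} + B} = \sqrt{\left(-14 + \left(-192\right)^{2}\right) - 40288} = \sqrt{\left(-14 + 36864\right) - 40288} = \sqrt{36850 - 40288} = \sqrt{-3438} = 3 i \sqrt{382}$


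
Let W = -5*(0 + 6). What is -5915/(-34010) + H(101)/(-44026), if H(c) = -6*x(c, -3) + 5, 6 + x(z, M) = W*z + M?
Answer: -17994730/74866213 ≈ -0.24036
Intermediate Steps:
W = -30 (W = -5*6 = -30)
x(z, M) = -6 + M - 30*z (x(z, M) = -6 + (-30*z + M) = -6 + (M - 30*z) = -6 + M - 30*z)
H(c) = 59 + 180*c (H(c) = -6*(-6 - 3 - 30*c) + 5 = -6*(-9 - 30*c) + 5 = (54 + 180*c) + 5 = 59 + 180*c)
-5915/(-34010) + H(101)/(-44026) = -5915/(-34010) + (59 + 180*101)/(-44026) = -5915*(-1/34010) + (59 + 18180)*(-1/44026) = 1183/6802 + 18239*(-1/44026) = 1183/6802 - 18239/44026 = -17994730/74866213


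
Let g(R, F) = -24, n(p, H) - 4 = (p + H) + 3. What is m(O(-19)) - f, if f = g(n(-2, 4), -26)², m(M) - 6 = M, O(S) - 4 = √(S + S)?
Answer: -566 + I*√38 ≈ -566.0 + 6.1644*I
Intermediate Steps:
n(p, H) = 7 + H + p (n(p, H) = 4 + ((p + H) + 3) = 4 + ((H + p) + 3) = 4 + (3 + H + p) = 7 + H + p)
O(S) = 4 + √2*√S (O(S) = 4 + √(S + S) = 4 + √(2*S) = 4 + √2*√S)
m(M) = 6 + M
f = 576 (f = (-24)² = 576)
m(O(-19)) - f = (6 + (4 + √2*√(-19))) - 1*576 = (6 + (4 + √2*(I*√19))) - 576 = (6 + (4 + I*√38)) - 576 = (10 + I*√38) - 576 = -566 + I*√38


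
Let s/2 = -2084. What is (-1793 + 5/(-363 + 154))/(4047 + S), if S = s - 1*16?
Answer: 374742/28633 ≈ 13.088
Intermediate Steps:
s = -4168 (s = 2*(-2084) = -4168)
S = -4184 (S = -4168 - 1*16 = -4168 - 16 = -4184)
(-1793 + 5/(-363 + 154))/(4047 + S) = (-1793 + 5/(-363 + 154))/(4047 - 4184) = (-1793 + 5/(-209))/(-137) = (-1793 - 1/209*5)*(-1/137) = (-1793 - 5/209)*(-1/137) = -374742/209*(-1/137) = 374742/28633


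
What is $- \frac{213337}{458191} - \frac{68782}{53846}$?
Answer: $- \frac{21501318732}{12335876293} \approx -1.743$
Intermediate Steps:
$- \frac{213337}{458191} - \frac{68782}{53846} = \left(-213337\right) \frac{1}{458191} - \frac{34391}{26923} = - \frac{213337}{458191} - \frac{34391}{26923} = - \frac{21501318732}{12335876293}$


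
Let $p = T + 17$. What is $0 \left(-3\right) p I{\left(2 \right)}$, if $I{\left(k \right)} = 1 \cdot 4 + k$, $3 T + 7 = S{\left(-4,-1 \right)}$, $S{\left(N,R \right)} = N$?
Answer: $0$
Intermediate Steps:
$T = - \frac{11}{3}$ ($T = - \frac{7}{3} + \frac{1}{3} \left(-4\right) = - \frac{7}{3} - \frac{4}{3} = - \frac{11}{3} \approx -3.6667$)
$I{\left(k \right)} = 4 + k$
$p = \frac{40}{3}$ ($p = - \frac{11}{3} + 17 = \frac{40}{3} \approx 13.333$)
$0 \left(-3\right) p I{\left(2 \right)} = 0 \left(-3\right) \frac{40}{3} \left(4 + 2\right) = 0 \cdot \frac{40}{3} \cdot 6 = 0 \cdot 6 = 0$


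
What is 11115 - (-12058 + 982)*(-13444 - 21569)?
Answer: -387792873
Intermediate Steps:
11115 - (-12058 + 982)*(-13444 - 21569) = 11115 - (-11076)*(-35013) = 11115 - 1*387803988 = 11115 - 387803988 = -387792873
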